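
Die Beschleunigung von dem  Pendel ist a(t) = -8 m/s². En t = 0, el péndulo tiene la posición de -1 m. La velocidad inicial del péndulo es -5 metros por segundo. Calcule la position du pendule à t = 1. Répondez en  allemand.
Wir müssen unsere Gleichung für die Beschleunigung a(t) = -8 2-mal integrieren. Durch Integration von der Beschleunigung und Verwendung der Anfangsbedingung v(0) = -5, erhalten wir v(t) = -8·t - 5. Die Stammfunktion von der Geschwindigkeit ist die Position. Mit x(0) = -1 erhalten wir x(t) = -4·t^2 - 5·t - 1. Aus der Gleichung für die Position x(t) = -4·t^2 - 5·t - 1, setzen wir t = 1 ein und erhalten x = -10.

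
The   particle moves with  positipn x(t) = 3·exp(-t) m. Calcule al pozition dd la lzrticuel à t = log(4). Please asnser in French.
De l'équation de la position x(t) = 3·exp(-t), nous substituons t = log(4) pour obtenir x = 3/4.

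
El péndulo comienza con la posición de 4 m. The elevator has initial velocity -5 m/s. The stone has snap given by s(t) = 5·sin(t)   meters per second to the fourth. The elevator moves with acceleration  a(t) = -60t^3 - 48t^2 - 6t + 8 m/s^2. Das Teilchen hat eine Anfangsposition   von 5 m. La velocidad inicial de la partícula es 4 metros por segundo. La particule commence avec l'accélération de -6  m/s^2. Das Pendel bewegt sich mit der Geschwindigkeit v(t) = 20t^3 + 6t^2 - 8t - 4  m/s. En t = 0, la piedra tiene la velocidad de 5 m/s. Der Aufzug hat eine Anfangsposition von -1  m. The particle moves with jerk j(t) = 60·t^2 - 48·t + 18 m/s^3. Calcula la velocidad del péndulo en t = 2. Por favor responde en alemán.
Aus der Gleichung für die Geschwindigkeit v(t) = 20·t^3 + 6·t^2 - 8·t - 4, setzen wir t = 2 ein und erhalten v = 164.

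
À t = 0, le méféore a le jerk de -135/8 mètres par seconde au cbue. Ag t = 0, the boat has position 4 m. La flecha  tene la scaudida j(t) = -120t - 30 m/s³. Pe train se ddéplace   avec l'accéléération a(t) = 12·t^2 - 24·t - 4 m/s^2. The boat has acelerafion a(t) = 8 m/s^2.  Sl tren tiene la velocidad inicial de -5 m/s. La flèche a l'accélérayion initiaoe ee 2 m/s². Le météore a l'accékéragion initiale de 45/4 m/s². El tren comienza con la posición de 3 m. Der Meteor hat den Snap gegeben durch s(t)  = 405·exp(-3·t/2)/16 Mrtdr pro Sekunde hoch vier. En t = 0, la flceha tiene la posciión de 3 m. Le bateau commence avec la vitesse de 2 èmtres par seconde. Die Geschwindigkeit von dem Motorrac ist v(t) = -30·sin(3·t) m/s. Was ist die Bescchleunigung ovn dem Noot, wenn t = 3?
Mit a(t) = 8 und Einsetzen von t = 3, finden wir a = 8.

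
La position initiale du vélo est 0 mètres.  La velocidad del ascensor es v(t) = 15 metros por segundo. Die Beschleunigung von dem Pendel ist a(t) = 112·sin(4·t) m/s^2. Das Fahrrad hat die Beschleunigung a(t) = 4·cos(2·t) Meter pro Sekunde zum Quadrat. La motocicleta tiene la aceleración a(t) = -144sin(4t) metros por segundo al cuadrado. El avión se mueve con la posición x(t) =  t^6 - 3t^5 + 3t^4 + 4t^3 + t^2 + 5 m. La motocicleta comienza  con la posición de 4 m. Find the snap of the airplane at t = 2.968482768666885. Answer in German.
Wir müssen unsere Gleichung für die Position x(t) = t^6 - 3·t^5 + 3·t^4 + 4·t^3 + t^2 + 5 4-mal ableiten. Mit d/dt von x(t) finden wir v(t) = 6·t^5 - 15·t^4 + 12·t^3 + 12·t^2 + 2·t. Mit d/dt von v(t) finden wir a(t) = 30·t^4 - 60·t^3 + 36·t^2 + 24·t + 2. Mit d/dt von a(t) finden wir j(t) = 120·t^3 - 180·t^2 + 72·t + 24. Durch Ableiten von dem Ruck erhalten wir den Snap: s(t) = 360·t^2 - 360·t + 72. Aus der Gleichung für den Snap s(t) = 360·t^2 - 360·t + 72, setzen wir t = 2.968482768666885 ein und erhalten s = 2175.62658451392.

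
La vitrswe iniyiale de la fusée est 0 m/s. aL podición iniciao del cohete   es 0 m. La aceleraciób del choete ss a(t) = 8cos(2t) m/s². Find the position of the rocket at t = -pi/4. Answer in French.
Nous devons trouver la primitive de notre équation de l'accélération a(t) = 8·cos(2·t) 2 fois. En intégrant l'accélération et en utilisant la condition initiale v(0) = 0, nous obtenons v(t) = 4·sin(2·t). La primitive de la vitesse est la position. En utilisant x(0) = 0, nous obtenons x(t) = 2 - 2·cos(2·t). De l'équation de la position x(t) = 2 - 2·cos(2·t), nous substituons t = -pi/4 pour obtenir x = 2.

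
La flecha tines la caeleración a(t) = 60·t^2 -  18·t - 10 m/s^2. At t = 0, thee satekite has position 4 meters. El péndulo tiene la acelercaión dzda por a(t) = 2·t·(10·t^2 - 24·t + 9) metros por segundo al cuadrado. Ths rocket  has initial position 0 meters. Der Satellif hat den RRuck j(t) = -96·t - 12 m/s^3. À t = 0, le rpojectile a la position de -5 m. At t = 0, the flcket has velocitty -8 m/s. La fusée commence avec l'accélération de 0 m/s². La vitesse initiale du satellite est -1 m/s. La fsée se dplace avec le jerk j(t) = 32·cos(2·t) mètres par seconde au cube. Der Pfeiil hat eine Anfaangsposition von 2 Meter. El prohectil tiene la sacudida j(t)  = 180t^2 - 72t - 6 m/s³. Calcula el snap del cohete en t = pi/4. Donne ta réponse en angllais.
Starting from jerk j(t) = 32·cos(2·t), we take 1 derivative. Differentiating jerk, we get snap: s(t) = -64·sin(2·t). We have snap s(t) = -64·sin(2·t). Substituting t = pi/4: s(pi/4) = -64.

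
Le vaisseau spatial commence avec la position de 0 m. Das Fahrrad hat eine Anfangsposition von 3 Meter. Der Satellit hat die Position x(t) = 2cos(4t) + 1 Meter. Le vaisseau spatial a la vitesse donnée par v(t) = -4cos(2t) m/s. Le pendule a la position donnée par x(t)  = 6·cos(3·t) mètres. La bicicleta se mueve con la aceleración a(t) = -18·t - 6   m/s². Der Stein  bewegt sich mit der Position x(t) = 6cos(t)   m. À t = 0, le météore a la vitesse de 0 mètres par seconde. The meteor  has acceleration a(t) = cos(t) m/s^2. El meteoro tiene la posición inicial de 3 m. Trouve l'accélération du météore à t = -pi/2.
En utilisant a(t) = cos(t) et en substituant t = -pi/2, nous trouvons a = 0.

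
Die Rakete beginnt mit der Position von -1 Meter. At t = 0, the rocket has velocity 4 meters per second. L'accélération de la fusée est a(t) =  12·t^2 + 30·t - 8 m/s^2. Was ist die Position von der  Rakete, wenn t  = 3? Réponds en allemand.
Um dies zu lösen, müssen wir 2 Stammfunktionen unserer Gleichung für die Beschleunigung a(t) = 12·t^2 + 30·t - 8 finden. Durch Integration von der Beschleunigung und Verwendung der Anfangsbedingung v(0) = 4, erhalten wir v(t) = 4·t^3 + 15·t^2 - 8·t + 4. Mit ∫v(t)dt und Anwendung von x(0) = -1, finden wir x(t) = t^4 + 5·t^3 - 4·t^2 + 4·t - 1. Mit x(t) = t^4 + 5·t^3 - 4·t^2 + 4·t - 1 und Einsetzen von t = 3, finden wir x = 191.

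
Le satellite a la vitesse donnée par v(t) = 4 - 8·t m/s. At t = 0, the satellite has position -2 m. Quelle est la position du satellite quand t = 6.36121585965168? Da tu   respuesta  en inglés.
To find the answer, we compute 1 integral of v(t) = 4 - 8·t. Integrating velocity and using the initial condition x(0) = -2, we get x(t) = -4·t^2 + 4·t - 2. We have position x(t) = -4·t^2 + 4·t - 2. Substituting t = 6.36121585965168: x(6.36121585965168) = -138.415405413730.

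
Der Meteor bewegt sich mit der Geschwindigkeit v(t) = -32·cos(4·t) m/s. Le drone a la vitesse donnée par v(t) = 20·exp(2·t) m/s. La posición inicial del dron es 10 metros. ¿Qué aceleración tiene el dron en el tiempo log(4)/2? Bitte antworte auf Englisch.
We must differentiate our velocity equation v(t) = 20·exp(2·t) 1 time. Differentiating velocity, we get acceleration: a(t) = 40·exp(2·t). Using a(t) = 40·exp(2·t) and substituting t = log(4)/2, we find a = 160.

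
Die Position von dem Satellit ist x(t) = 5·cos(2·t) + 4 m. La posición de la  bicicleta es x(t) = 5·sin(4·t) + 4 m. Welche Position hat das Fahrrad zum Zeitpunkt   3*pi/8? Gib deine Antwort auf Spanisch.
De la ecuación de la posición x(t) = 5·sin(4·t) + 4, sustituimos t = 3*pi/8 para obtener x = -1.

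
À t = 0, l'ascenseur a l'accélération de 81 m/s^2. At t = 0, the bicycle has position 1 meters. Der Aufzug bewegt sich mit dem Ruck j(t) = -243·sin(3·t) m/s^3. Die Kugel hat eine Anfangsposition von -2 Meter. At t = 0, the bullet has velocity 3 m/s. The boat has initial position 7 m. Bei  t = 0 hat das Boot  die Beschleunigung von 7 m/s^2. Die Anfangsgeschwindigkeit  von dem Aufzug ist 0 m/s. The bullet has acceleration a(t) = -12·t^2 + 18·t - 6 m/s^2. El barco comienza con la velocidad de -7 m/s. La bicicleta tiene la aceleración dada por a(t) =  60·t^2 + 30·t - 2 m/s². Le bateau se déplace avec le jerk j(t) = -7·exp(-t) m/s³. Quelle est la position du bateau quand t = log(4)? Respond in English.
We need to integrate our jerk equation j(t) = -7·exp(-t) 3 times. Finding the antiderivative of j(t) and using a(0) = 7: a(t) = 7·exp(-t). Taking ∫a(t)dt and applying v(0) = -7, we find v(t) = -7·exp(-t). Taking ∫v(t)dt and applying x(0) = 7, we find x(t) = 7·exp(-t). Using x(t) = 7·exp(-t) and substituting t = log(4), we find x = 7/4.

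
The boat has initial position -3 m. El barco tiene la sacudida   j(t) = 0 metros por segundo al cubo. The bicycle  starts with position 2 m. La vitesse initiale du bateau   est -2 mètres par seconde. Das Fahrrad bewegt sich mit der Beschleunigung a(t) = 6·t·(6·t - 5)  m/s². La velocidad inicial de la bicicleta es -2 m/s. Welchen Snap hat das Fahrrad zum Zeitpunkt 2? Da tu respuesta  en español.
Partiendo de la aceleración a(t) = 6·t·(6·t - 5), tomamos 2 derivadas. Derivando la aceleración, obtenemos la sacudida: j(t) = 72·t - 30. Tomando d/dt de j(t), encontramos s(t) = 72. Tenemos el snap s(t) = 72. Sustituyendo t = 2: s(2) = 72.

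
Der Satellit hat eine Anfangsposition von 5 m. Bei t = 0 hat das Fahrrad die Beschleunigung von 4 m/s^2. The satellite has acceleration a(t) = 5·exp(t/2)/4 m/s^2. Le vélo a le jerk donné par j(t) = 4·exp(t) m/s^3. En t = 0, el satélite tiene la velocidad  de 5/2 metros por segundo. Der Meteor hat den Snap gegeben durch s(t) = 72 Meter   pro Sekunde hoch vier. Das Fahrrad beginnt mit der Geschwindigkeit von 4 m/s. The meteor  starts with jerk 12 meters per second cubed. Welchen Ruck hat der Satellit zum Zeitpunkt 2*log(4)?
Um dies zu lösen, müssen wir 1 Ableitung unserer Gleichung für die Beschleunigung a(t) = 5·exp(t/2)/4 nehmen. Durch Ableiten von der Beschleunigung erhalten wir den Ruck: j(t) = 5·exp(t/2)/8. Mit j(t) = 5·exp(t/2)/8 und Einsetzen von t = 2*log(4), finden wir j = 5/2.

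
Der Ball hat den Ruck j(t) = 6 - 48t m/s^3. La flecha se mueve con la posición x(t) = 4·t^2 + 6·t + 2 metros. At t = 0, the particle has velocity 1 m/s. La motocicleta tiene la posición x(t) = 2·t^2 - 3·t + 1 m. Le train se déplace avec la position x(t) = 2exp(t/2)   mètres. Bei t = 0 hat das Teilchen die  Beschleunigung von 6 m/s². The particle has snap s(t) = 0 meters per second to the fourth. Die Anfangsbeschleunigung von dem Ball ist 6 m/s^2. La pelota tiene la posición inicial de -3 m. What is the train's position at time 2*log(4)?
Using x(t) = 2·exp(t/2) and substituting t = 2*log(4), we find x = 8.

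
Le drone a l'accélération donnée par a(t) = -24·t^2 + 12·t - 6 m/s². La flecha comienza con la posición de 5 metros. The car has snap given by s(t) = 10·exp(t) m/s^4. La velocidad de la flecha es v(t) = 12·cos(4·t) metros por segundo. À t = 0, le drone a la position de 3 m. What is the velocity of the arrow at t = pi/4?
Using v(t) = 12·cos(4·t) and substituting t = pi/4, we find v = -12.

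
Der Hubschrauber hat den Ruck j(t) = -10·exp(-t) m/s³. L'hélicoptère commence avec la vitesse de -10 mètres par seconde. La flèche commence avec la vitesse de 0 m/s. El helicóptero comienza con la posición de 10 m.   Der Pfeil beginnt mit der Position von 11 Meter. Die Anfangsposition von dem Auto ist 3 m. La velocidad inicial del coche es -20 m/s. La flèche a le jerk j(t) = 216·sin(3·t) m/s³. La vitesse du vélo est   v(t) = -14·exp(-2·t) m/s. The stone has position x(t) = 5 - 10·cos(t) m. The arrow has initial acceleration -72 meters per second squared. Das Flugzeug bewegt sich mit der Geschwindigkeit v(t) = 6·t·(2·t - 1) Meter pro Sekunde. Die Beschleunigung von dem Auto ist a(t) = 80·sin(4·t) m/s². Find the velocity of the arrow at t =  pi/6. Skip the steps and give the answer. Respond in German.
Die Geschwindigkeit bei t = pi/6 ist v = -24.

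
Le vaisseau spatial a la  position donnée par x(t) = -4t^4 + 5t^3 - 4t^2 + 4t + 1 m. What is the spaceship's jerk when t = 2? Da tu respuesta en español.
Partiendo de la posición x(t) = -4·t^4 + 5·t^3 - 4·t^2 + 4·t + 1, tomamos 3 derivadas. Derivando la posición, obtenemos la velocidad: v(t) = -16·t^3 + 15·t^2 - 8·t + 4. Derivando la velocidad, obtenemos la aceleración: a(t) = -48·t^2 + 30·t - 8. Derivando la aceleración, obtenemos la sacudida: j(t) = 30 - 96·t. De la ecuación de la sacudida j(t) = 30 - 96·t, sustituimos t = 2 para obtener j = -162.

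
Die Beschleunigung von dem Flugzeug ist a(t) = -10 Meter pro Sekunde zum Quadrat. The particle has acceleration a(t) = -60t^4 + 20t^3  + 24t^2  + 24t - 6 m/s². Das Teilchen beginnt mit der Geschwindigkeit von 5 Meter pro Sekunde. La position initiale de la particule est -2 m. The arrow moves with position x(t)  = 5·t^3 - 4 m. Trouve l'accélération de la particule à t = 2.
En utilisant a(t) = -60·t^4 + 20·t^3 + 24·t^2 + 24·t - 6 et en substituant t = 2, nous trouvons a = -662.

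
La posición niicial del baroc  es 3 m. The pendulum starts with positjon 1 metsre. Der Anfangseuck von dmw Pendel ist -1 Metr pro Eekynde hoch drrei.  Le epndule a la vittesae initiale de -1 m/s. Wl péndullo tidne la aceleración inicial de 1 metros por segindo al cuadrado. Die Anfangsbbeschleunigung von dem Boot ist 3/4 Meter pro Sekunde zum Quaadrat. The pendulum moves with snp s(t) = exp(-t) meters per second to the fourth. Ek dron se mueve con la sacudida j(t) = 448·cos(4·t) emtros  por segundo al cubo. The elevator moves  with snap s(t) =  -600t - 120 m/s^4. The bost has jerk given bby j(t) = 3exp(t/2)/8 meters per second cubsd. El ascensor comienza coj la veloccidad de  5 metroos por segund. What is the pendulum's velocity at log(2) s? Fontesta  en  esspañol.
Debemos encontrar la integral de nuestra ecuación del snap s(t) = exp(-t) 3 veces. Integrando el snap y usando la condición inicial j(0) = -1, obtenemos j(t) = -exp(-t). Tomando ∫j(t)dt y aplicando a(0) = 1, encontramos a(t) = exp(-t). Integrando la aceleración y usando la condición inicial v(0) = -1, obtenemos v(t) = -exp(-t). Usando v(t) = -exp(-t) y sustituyendo t = log(2), encontramos v = -1/2.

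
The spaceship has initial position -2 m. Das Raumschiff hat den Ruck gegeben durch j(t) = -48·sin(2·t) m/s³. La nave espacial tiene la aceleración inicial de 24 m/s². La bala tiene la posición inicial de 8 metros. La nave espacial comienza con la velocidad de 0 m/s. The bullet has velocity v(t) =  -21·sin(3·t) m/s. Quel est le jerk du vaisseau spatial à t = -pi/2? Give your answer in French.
De l'équation du jerk j(t) = -48·sin(2·t), nous substituons t = -pi/2 pour obtenir j = 0.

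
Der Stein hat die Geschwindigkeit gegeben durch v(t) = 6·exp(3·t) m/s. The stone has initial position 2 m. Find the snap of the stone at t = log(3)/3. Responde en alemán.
Um dies zu lösen, müssen wir 3 Ableitungen unserer Gleichung für die Geschwindigkeit v(t) = 6·exp(3·t) nehmen. Mit d/dt von v(t) finden wir a(t) = 18·exp(3·t). Durch Ableiten von der Beschleunigung erhalten wir den Ruck: j(t) = 54·exp(3·t). Durch Ableiten von dem Ruck erhalten wir den Snap: s(t) = 162·exp(3·t). Aus der Gleichung für den Snap s(t) = 162·exp(3·t), setzen wir t = log(3)/3 ein und erhalten s = 486.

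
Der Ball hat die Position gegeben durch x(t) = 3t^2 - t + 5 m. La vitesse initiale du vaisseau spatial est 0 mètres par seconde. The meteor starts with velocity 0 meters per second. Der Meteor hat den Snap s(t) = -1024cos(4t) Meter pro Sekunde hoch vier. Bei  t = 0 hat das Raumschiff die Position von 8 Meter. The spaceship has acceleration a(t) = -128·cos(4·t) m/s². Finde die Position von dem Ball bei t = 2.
Mit x(t) = 3·t^2 - t + 5 und Einsetzen von t = 2, finden wir x = 15.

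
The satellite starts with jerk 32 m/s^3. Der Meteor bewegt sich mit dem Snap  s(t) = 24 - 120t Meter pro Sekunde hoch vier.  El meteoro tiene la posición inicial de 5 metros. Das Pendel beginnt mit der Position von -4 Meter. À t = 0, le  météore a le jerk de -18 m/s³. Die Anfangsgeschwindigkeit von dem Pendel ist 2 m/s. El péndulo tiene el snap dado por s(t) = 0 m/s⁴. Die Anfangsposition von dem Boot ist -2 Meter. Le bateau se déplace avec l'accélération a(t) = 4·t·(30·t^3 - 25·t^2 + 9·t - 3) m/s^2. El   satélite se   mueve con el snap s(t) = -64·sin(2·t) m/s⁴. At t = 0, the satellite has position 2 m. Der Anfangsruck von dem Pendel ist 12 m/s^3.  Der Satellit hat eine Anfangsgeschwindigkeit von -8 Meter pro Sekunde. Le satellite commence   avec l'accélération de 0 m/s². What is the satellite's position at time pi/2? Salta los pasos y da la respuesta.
The answer is 2.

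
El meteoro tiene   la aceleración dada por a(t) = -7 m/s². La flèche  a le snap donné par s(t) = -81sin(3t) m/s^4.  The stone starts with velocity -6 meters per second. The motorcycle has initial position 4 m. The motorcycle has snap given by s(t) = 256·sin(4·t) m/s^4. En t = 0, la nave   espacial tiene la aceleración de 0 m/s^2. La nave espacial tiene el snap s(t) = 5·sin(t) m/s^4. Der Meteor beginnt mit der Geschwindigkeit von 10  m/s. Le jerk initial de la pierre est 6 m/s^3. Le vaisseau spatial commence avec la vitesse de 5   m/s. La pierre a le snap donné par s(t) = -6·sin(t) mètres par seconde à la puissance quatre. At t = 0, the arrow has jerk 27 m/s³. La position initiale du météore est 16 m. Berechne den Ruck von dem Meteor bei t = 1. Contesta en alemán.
Wir müssen unsere Gleichung für die Beschleunigung a(t) = -7 1-mal ableiten. Die Ableitung von der Beschleunigung ergibt den Ruck: j(t) = 0. Wir haben den Ruck j(t) = 0. Durch Einsetzen von t = 1: j(1) = 0.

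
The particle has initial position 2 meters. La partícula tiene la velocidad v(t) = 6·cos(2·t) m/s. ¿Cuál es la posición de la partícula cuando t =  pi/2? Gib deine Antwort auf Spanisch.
Para resolver esto, necesitamos tomar 1 integral de nuestra ecuación de la velocidad v(t) = 6·cos(2·t). La integral de la velocidad es la posición. Usando x(0) = 2, obtenemos x(t) = 3·sin(2·t) + 2. Usando x(t) = 3·sin(2·t) + 2 y sustituyendo t = pi/2, encontramos x = 2.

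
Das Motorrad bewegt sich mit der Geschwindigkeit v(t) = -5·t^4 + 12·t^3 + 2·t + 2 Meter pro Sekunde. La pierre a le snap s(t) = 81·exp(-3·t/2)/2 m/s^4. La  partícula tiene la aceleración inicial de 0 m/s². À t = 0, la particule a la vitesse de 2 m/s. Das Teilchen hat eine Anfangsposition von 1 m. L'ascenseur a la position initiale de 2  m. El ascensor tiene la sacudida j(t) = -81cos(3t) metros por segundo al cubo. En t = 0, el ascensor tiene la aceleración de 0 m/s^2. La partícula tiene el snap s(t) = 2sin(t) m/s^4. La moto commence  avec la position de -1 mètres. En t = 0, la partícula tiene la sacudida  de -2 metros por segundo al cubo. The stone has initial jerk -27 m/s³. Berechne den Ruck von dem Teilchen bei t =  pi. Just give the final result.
Bei t = pi, j = 2.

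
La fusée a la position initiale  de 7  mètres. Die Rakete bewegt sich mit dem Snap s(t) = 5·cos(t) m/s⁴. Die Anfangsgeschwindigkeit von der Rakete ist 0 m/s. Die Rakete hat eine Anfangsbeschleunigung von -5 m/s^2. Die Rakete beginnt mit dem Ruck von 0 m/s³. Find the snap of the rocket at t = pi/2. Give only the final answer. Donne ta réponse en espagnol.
La respuesta es 0.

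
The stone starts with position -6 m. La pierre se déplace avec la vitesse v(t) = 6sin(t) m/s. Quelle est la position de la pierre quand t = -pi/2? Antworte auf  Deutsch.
Ausgehend von der Geschwindigkeit v(t) = 6·sin(t), nehmen wir 1 Integral. Das Integral von der Geschwindigkeit ist die Position. Mit x(0) = -6 erhalten wir x(t) = -6·cos(t). Wir haben die Position x(t) = -6·cos(t). Durch Einsetzen von t = -pi/2: x(-pi/2) = 0.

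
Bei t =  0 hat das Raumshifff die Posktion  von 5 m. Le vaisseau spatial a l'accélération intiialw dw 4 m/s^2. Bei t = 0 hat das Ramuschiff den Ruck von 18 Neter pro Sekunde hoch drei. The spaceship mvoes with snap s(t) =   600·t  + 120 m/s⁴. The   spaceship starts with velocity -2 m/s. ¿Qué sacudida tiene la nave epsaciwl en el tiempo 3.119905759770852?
Necesitamos integrar nuestra ecuación del snap s(t) = 600·t + 120 1 vez. La antiderivada del snap es la sacudida. Usando j(0) = 18, obtenemos j(t) = 300·t^2 + 120·t + 18. Usando j(t) = 300·t^2 + 120·t + 18 y sustituyendo t = 3.119905759770852, encontramos j = 3312.53227612790.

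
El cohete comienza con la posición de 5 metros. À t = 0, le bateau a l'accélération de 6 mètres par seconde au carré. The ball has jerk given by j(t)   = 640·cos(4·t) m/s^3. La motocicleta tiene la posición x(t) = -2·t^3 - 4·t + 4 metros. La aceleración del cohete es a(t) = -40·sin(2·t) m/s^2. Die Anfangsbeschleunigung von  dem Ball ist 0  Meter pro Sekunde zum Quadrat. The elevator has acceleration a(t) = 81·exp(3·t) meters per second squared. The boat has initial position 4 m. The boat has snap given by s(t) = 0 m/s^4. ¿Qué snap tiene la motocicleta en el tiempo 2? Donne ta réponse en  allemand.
Ausgehend von der Position x(t) = -2·t^3 - 4·t + 4, nehmen wir 4 Ableitungen. Mit d/dt von x(t) finden wir v(t) = -6·t^2 - 4. Die Ableitung von der Geschwindigkeit ergibt die Beschleunigung: a(t) = -12·t. Die Ableitung von der Beschleunigung ergibt den Ruck: j(t) = -12. Durch Ableiten von dem Ruck erhalten wir den Snap: s(t) = 0. Aus der Gleichung für den Snap s(t) = 0, setzen wir t = 2 ein und erhalten s = 0.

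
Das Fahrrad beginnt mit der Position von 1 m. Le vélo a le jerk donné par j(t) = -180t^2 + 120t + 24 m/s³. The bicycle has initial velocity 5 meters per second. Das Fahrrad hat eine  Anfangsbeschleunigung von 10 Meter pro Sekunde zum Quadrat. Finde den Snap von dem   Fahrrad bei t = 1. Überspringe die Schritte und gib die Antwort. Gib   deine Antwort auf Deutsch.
Bei t = 1, s = -240.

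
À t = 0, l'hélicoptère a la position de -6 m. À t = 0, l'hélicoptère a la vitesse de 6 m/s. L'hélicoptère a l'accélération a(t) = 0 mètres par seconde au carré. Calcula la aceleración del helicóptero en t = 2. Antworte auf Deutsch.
Wir haben die Beschleunigung a(t) = 0. Durch Einsetzen von t = 2: a(2) = 0.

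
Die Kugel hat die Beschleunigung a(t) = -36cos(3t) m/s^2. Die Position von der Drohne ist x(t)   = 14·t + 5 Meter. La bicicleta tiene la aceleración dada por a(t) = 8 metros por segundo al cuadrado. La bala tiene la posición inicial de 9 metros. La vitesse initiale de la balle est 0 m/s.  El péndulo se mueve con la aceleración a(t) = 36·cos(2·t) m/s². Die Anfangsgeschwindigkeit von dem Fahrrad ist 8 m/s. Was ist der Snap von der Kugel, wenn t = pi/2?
Um dies zu lösen, müssen wir 2 Ableitungen unserer Gleichung für die Beschleunigung a(t) = -36·cos(3·t) nehmen. Mit d/dt von a(t) finden wir j(t) = 108·sin(3·t). Die Ableitung von dem Ruck ergibt den Snap: s(t) = 324·cos(3·t). Wir haben den Snap s(t) = 324·cos(3·t). Durch Einsetzen von t = pi/2: s(pi/2) = 0.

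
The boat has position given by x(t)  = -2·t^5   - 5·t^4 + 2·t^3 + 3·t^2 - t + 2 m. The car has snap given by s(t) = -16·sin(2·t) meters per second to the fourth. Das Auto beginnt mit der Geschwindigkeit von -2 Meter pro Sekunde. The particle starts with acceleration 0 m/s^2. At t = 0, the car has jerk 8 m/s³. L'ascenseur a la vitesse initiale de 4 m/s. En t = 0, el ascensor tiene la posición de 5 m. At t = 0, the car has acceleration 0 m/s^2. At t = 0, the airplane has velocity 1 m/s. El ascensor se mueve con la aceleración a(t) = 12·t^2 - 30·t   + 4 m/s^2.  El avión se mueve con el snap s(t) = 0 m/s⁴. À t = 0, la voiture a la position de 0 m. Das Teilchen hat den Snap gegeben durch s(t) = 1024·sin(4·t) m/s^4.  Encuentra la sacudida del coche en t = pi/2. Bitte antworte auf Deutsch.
Um dies zu lösen, müssen wir 1 Integral unserer Gleichung für den Snap s(t) = -16·sin(2·t) finden. Das Integral von dem Snap, mit j(0) = 8, ergibt den Ruck: j(t) = 8·cos(2·t). Aus der Gleichung für den Ruck j(t) = 8·cos(2·t), setzen wir t = pi/2 ein und erhalten j = -8.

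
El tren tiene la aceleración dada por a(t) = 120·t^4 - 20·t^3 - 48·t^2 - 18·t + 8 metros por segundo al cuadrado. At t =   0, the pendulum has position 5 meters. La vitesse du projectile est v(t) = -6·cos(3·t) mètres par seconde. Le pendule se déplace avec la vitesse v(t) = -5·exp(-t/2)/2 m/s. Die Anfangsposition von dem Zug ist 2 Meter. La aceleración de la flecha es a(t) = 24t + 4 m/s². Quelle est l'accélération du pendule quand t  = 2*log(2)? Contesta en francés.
Nous devons dériver notre équation de la vitesse v(t) = -5·exp(-t/2)/2 1 fois. En dérivant la vitesse, nous obtenons l'accélération: a(t) = 5·exp(-t/2)/4. En utilisant a(t) = 5·exp(-t/2)/4 et en substituant t = 2*log(2), nous trouvons a = 5/8.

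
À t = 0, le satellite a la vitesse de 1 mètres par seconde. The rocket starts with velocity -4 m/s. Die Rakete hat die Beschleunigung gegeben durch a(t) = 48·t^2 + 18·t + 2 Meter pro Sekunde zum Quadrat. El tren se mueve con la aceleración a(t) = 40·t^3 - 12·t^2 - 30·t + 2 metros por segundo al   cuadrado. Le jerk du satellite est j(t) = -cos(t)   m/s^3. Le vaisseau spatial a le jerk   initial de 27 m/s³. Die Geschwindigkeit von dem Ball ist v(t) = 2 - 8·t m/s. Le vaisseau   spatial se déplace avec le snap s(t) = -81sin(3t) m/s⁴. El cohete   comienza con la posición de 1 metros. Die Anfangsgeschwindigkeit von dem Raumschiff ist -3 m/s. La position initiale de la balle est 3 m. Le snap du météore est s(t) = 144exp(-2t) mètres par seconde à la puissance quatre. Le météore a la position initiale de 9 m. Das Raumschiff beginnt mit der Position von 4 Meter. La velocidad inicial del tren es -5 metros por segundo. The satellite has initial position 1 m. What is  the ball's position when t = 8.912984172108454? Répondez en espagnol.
Necesitamos integrar nuestra ecuación de la velocidad v(t) = 2 - 8·t 1 vez. Tomando ∫v(t)dt y aplicando x(0) = 3, encontramos x(t) = -4·t^2 + 2·t + 3. Usando x(t) = -4·t^2 + 2·t + 3 y sustituyendo t = 8.912984172108454, encontramos x = -296.939179064806.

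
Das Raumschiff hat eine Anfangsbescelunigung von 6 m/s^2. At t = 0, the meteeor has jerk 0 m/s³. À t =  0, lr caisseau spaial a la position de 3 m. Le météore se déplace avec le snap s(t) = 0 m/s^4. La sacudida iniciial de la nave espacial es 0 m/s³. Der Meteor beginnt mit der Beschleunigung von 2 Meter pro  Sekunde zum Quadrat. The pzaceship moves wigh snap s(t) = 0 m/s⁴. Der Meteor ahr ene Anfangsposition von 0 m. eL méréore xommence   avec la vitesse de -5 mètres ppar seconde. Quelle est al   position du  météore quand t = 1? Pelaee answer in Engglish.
We need to integrate our snap equation s(t) = 0 4 times. Integrating snap and using the initial condition j(0) = 0, we get j(t) = 0. The integral of jerk is acceleration. Using a(0) = 2, we get a(t) = 2. The integral of acceleration is velocity. Using v(0) = -5, we get v(t) = 2·t - 5. The antiderivative of velocity, with x(0) = 0, gives position: x(t) = t^2 - 5·t. From the given position equation x(t) = t^2 - 5·t, we substitute t = 1 to get x = -4.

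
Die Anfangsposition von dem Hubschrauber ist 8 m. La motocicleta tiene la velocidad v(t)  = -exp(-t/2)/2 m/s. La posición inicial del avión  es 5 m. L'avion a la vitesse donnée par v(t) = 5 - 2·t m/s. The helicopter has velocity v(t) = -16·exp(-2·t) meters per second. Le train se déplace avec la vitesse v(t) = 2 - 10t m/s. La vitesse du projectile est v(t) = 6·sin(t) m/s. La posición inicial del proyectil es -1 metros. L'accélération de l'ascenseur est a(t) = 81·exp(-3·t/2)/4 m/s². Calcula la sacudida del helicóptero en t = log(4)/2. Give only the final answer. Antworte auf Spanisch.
La respuesta es -16.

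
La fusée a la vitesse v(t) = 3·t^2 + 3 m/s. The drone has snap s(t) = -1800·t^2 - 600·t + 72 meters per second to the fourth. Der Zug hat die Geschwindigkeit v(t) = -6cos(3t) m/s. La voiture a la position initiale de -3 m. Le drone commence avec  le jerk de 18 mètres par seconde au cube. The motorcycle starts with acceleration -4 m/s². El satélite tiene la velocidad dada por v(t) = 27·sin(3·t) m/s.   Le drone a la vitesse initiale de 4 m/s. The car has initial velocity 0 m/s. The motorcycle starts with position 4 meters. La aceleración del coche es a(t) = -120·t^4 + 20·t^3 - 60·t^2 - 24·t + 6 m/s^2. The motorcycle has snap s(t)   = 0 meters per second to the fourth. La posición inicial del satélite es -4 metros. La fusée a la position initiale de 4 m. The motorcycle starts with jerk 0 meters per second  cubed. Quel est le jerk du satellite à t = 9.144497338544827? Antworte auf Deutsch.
Ausgehend von der Geschwindigkeit v(t) = 27·sin(3·t), nehmen wir 2 Ableitungen. Die Ableitung von der Geschwindigkeit ergibt die Beschleunigung: a(t) = 81·cos(3·t). Die Ableitung von der Beschleunigung ergibt den Ruck: j(t) = -243·sin(3·t). Wir haben den Ruck j(t) = -243·sin(3·t). Durch Einsetzen von t = 9.144497338544827: j(9.144497338544827) = -181.084759288480.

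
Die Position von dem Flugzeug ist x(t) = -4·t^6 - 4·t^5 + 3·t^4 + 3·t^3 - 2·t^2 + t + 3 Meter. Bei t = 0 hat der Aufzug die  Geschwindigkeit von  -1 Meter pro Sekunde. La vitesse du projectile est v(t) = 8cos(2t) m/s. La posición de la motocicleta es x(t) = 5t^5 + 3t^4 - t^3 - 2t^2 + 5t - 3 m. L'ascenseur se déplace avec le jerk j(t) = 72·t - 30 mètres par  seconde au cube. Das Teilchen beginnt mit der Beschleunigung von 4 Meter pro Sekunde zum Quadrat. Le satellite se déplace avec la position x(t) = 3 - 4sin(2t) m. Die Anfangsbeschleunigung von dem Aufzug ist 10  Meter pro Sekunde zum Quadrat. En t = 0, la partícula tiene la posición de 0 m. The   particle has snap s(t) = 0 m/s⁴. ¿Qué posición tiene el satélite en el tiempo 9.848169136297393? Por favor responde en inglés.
We have position x(t) = 3 - 4·sin(2·t). Substituting t = 9.848169136297393: x(9.848169136297393) = 0.00338829746741753.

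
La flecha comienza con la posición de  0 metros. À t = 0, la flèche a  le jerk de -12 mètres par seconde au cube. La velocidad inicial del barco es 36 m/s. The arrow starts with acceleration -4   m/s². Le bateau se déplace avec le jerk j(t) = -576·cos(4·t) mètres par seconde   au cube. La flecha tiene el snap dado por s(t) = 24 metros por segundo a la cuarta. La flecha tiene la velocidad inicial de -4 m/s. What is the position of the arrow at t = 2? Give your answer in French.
Pour résoudre ceci, nous devons prendre 4 primitives de notre équation du snap s(t) = 24. La primitive du snap, avec j(0) = -12, donne le jerk: j(t) = 24·t - 12. En intégrant le jerk et en utilisant la condition initiale a(0) = -4, nous obtenons a(t) = 12·t^2 - 12·t - 4. L'intégrale de l'accélération est la vitesse. En utilisant v(0) = -4, nous obtenons v(t) = 4·t^3 - 6·t^2 - 4·t - 4. En prenant ∫v(t)dt et en appliquant x(0) = 0, nous trouvons x(t) = t^4 - 2·t^3 - 2·t^2 - 4·t. De l'équation de la position x(t) = t^4 - 2·t^3 - 2·t^2 - 4·t, nous substituons t = 2 pour obtenir x = -16.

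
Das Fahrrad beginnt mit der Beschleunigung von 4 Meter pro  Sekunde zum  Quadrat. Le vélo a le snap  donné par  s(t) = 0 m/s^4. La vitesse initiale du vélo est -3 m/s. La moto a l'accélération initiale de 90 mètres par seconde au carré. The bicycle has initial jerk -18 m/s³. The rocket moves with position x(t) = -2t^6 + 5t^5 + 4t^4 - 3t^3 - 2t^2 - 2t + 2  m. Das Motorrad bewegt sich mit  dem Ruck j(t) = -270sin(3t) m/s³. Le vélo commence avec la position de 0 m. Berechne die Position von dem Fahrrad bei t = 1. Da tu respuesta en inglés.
To find the answer, we compute 4 integrals of s(t) = 0. Integrating snap and using the initial condition j(0) = -18, we get j(t) = -18. Finding the integral of j(t) and using a(0) = 4: a(t) = 4 - 18·t. The integral of acceleration, with v(0) = -3, gives velocity: v(t) = -9·t^2 + 4·t - 3. Taking ∫v(t)dt and applying x(0) = 0, we find x(t) = -3·t^3 + 2·t^2 - 3·t. From the given position equation x(t) = -3·t^3 + 2·t^2 - 3·t, we substitute t = 1 to get x = -4.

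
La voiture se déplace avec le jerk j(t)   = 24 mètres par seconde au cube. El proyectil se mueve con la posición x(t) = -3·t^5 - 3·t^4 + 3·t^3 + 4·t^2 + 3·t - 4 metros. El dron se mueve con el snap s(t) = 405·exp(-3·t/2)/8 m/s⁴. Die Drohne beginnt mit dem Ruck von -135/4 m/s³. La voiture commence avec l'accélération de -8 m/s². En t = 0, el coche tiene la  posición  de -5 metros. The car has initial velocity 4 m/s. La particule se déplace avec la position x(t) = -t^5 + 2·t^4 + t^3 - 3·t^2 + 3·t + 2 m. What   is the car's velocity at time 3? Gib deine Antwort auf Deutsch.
Ausgehend von dem Ruck j(t) = 24, nehmen wir 2 Integrale. Die Stammfunktion von dem Ruck ist die Beschleunigung. Mit a(0) = -8 erhalten wir a(t) = 24·t - 8. Durch Integration von der Beschleunigung und Verwendung der Anfangsbedingung v(0) = 4, erhalten wir v(t) = 12·t^2 - 8·t + 4. Mit v(t) = 12·t^2 - 8·t + 4 und Einsetzen von t = 3, finden wir v = 88.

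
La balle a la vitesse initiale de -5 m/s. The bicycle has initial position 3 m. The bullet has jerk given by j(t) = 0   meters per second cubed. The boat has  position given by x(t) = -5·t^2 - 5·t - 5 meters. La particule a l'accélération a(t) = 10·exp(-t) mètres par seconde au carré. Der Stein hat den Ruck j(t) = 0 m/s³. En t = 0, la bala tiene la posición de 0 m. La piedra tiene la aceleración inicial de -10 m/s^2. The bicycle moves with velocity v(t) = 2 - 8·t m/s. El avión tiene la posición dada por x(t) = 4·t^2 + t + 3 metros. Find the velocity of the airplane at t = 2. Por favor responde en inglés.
Starting from position x(t) = 4·t^2 + t + 3, we take 1 derivative. The derivative of position gives velocity: v(t) = 8·t + 1. From the given velocity equation v(t) = 8·t + 1, we substitute t = 2 to get v = 17.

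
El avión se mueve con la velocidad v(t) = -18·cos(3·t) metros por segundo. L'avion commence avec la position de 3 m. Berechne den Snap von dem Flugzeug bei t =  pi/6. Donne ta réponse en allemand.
Wir müssen unsere Gleichung für die Geschwindigkeit v(t) = -18·cos(3·t) 3-mal ableiten. Mit d/dt von v(t) finden wir a(t) = 54·sin(3·t). Durch Ableiten von der Beschleunigung erhalten wir den Ruck: j(t) = 162·cos(3·t). Durch Ableiten von dem Ruck erhalten wir den Snap: s(t) = -486·sin(3·t). Aus der Gleichung für den Snap s(t) = -486·sin(3·t), setzen wir t = pi/6 ein und erhalten s = -486.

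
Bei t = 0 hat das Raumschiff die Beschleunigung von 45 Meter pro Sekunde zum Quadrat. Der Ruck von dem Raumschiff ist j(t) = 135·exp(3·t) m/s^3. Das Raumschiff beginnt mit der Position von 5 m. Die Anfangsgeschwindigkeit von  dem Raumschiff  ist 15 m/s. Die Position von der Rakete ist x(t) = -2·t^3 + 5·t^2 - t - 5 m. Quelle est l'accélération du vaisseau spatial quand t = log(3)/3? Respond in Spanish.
Para resolver esto, necesitamos tomar 1 integral de nuestra ecuación de la sacudida j(t) = 135·exp(3·t). Tomando ∫j(t)dt y aplicando a(0) = 45, encontramos a(t) = 45·exp(3·t). Usando a(t) = 45·exp(3·t) y sustituyendo t = log(3)/3, encontramos a = 135.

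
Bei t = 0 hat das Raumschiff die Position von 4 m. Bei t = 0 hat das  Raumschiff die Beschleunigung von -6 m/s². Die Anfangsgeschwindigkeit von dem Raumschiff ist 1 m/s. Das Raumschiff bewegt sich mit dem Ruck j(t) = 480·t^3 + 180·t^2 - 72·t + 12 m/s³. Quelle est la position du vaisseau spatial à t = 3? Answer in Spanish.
Para resolver esto, necesitamos tomar 3 antiderivadas de nuestra ecuación de la sacudida j(t) = 480·t^3 + 180·t^2 - 72·t + 12. La antiderivada de la sacudida, con a(0) = -6, da la aceleración: a(t) = 120·t^4 + 60·t^3 - 36·t^2 + 12·t - 6. La integral de la aceleración es la velocidad. Usando v(0) = 1, obtenemos v(t) = 24·t^5 + 15·t^4 - 12·t^3 + 6·t^2 - 6·t + 1. La antiderivada de la velocidad, con x(0) = 4, da la posición: x(t) = 4·t^6 + 3·t^5 - 3·t^4 + 2·t^3 - 3·t^2 + t + 4. Tenemos la posición x(t) = 4·t^6 + 3·t^5 - 3·t^4 + 2·t^3 - 3·t^2 + t + 4. Sustituyendo t = 3: x(3) = 3436.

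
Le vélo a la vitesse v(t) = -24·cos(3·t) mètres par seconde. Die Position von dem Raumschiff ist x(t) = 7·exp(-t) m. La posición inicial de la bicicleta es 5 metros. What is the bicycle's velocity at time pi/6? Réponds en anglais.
We have velocity v(t) = -24·cos(3·t). Substituting t = pi/6: v(pi/6) = 0.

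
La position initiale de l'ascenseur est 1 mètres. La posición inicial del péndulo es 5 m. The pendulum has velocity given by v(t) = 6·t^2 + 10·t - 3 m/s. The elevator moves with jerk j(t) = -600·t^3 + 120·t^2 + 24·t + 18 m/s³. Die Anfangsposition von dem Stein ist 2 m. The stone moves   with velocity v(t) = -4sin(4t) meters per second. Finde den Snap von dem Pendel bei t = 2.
Ausgehend von der Geschwindigkeit v(t) = 6·t^2 + 10·t - 3, nehmen wir 3 Ableitungen. Durch Ableiten von der Geschwindigkeit erhalten wir die Beschleunigung: a(t) = 12·t + 10. Die Ableitung von der Beschleunigung ergibt den Ruck: j(t) = 12. Die Ableitung von dem Ruck ergibt den Snap: s(t) = 0. Aus der Gleichung für den Snap s(t) = 0, setzen wir t = 2 ein und erhalten s = 0.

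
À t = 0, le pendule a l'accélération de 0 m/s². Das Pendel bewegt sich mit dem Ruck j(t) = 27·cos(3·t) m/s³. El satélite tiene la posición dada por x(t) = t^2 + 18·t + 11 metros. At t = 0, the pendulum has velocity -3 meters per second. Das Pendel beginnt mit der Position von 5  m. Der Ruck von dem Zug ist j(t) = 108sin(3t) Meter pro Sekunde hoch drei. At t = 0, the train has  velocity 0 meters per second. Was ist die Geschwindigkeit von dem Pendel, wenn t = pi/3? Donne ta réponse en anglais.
Starting from jerk j(t) = 27·cos(3·t), we take 2 antiderivatives. Taking ∫j(t)dt and applying a(0) = 0, we find a(t) = 9·sin(3·t). Integrating acceleration and using the initial condition v(0) = -3, we get v(t) = -3·cos(3·t). From the given velocity equation v(t) = -3·cos(3·t), we substitute t = pi/3 to get v = 3.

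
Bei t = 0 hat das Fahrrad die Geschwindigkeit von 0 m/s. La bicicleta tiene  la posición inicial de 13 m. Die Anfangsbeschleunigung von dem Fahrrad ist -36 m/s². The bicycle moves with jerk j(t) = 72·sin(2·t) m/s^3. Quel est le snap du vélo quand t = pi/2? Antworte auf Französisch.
Nous devons dériver notre équation du jerk j(t) = 72·sin(2·t) 1 fois. En dérivant le jerk, nous obtenons le snap: s(t) = 144·cos(2·t). De l'équation du snap s(t) = 144·cos(2·t), nous substituons t = pi/2 pour obtenir s = -144.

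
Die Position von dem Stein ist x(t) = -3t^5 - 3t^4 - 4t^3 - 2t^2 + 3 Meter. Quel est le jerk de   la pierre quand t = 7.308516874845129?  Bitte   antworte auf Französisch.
En partant de la position x(t) = -3·t^5 - 3·t^4 - 4·t^3 - 2·t^2 + 3, nous prenons 3 dérivées. La dérivée de la position donne la vitesse: v(t) = -15·t^4 - 12·t^3 - 12·t^2 - 4·t. En dérivant la vitesse, nous obtenons l'accélération: a(t) = -60·t^3 - 36·t^2 - 24·t - 4. La dérivée de l'accélération donne le jerk: j(t) = -180·t^2 - 72·t - 24. Nous avons le jerk j(t) = -180·t^2 - 72·t - 24. En substituant t = 7.308516874845129: j(7.308516874845129) = -10164.8086187701.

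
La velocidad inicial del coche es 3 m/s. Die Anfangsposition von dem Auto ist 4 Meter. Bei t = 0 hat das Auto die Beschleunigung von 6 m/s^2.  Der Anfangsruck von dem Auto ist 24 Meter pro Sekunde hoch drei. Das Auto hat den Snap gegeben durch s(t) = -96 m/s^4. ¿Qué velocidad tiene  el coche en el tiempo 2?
Debemos encontrar la integral de nuestra ecuación del snap s(t) = -96 3 veces. La integral del snap es la sacudida. Usando j(0) = 24, obtenemos j(t) = 24 - 96·t. Integrando la sacudida y usando la condición inicial a(0) = 6, obtenemos a(t) = -48·t^2 + 24·t + 6. La antiderivada de la aceleración, con v(0) = 3, da la velocidad: v(t) = -16·t^3 + 12·t^2 + 6·t + 3. Usando v(t) = -16·t^3 + 12·t^2 + 6·t + 3 y sustituyendo t = 2, encontramos v = -65.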